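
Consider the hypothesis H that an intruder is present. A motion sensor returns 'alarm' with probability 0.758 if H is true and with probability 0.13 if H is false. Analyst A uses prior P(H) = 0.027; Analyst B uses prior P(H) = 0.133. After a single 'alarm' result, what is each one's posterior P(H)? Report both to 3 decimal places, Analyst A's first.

Analyst A: 0.139; Analyst B: 0.472

The likelihood ratio for an 'alarm' result is 0.758/0.13 = 5.8308.
Analyst A: prior odds 0.027/0.973 = 0.027749; posterior odds 0.16180; posterior probability 0.139.
Analyst B: prior odds 0.133/0.867 = 0.15340; posterior odds 0.89445; posterior probability 0.472.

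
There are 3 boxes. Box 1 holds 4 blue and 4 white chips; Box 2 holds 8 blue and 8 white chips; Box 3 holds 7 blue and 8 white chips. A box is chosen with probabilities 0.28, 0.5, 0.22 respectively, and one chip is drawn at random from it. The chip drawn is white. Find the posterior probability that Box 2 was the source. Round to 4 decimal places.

Posterior probability ≈ 0.4928

Tabulate prior·likelihood by source: [1] prior 0.28, lik 0.5, product 0.1400; [2] prior 0.5, lik 0.5, product 0.2500; [3] prior 0.22, lik 0.5333, product 0.1173.
Normalizing constant = 0.50733; the posterior for Box 2 is its product over the sum, 0.2500/0.50733 = 0.4928.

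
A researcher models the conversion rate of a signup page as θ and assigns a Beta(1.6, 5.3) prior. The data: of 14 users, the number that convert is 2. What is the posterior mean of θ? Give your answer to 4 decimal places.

Posterior mean ≈ 0.1722

Observing 2 successes and 12 failures updates Beta(1.6, 5.3) by adding the success and failure counts to the two shape parameters: α = 1.6+2 = 3.6, β = 5.3+12 = 17.3.
E[θ | data] = 3.6/(3.6+17.3) = 0.1722.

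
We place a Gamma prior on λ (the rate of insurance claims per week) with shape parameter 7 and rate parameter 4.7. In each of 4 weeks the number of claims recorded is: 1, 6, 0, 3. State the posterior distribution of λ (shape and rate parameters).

The Poisson likelihood adds the total count to the shape and the number of exposure periods to the rate. Here ∑xᵢ = 10 and n = 4, so shape 7→17 and rate 4.7→8.7.

Posterior: Gamma(shape=17, rate=8.7)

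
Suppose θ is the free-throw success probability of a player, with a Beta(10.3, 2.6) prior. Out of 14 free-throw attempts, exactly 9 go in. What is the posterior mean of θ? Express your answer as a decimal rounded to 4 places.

Posterior mean ≈ 0.7175

Observing 9 successes and 5 failures updates Beta(10.3, 2.6) by adding the success and failure counts to the two shape parameters: α = 10.3+9 = 19.3, β = 2.6+5 = 7.6.
E[θ | data] = 19.3/(19.3+7.6) = 0.7175.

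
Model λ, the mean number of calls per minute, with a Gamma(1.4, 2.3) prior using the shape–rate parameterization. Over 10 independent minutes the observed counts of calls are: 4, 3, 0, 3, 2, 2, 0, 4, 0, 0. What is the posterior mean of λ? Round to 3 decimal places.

Total count ∑xᵢ = 18 over n = 10 minutes.
Gamma is conjugate to the Poisson likelihood: posterior is Gamma(shape = 1.4+18 = 19.4, rate = 2.3+10 = 12.3).
E[λ | data] = 19.4/12.3 = 1.577.

Posterior mean ≈ 1.577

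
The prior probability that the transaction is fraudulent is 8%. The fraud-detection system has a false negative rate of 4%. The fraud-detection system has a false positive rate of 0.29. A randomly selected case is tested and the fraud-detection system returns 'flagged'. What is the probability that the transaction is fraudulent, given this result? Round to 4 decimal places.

Let H be the event that the transaction is fraudulent. P(H) = 0.08, so P(¬H) = 0.92. With E the 'flagged' result, P(E|H) = 0.96 and P(E|¬H) = 0.29.
P(E) = 0.96·0.08 + 0.29·0.92 = 0.076800 + 0.26680 = 0.34360.
By Bayes' theorem, P(H|E) = 0.076800 / 0.34360 = 0.2235.

P(H | E) ≈ 0.2235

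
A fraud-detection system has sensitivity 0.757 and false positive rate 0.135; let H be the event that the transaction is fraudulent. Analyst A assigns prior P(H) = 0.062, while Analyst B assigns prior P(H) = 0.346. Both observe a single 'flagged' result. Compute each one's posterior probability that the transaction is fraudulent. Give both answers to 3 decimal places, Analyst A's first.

The likelihood ratio for a 'flagged' result is 0.757/0.135 = 5.6074.
Analyst A: prior odds 0.062/0.938 = 0.066098; posterior odds 0.37064; posterior probability 0.270.
Analyst B: prior odds 0.346/0.654 = 0.52905; posterior odds 2.9666; posterior probability 0.748.

Analyst A: 0.270; Analyst B: 0.748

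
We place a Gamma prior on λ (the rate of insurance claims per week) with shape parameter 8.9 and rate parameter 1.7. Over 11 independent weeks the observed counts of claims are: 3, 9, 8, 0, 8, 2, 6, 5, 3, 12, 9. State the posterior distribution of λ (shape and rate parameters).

Total count ∑xᵢ = 65 over n = 11 weeks.
Gamma is conjugate to the Poisson likelihood: posterior is Gamma(shape = 8.9+65 = 73.9, rate = 1.7+11 = 12.7).

Posterior: Gamma(shape=73.9, rate=12.7)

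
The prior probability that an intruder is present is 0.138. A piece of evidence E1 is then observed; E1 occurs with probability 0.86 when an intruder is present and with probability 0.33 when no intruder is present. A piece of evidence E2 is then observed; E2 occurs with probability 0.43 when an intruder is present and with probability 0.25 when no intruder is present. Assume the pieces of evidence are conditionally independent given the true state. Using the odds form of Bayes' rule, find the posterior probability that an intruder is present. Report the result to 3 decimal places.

Posterior probability ≈ 0.418

Prior odds = 0.138/(1−0.138) = 0.16009.
Likelihood ratio for E1 = 0.86/0.33 = 2.6061.
Likelihood ratio for E2 = 0.43/0.25 = 1.7200.
Posterior odds = prior odds × LR₁ × LR₂ = 0.71760.
Posterior probability = odds/(1+odds) = 0.71760/1.7176 = 0.418.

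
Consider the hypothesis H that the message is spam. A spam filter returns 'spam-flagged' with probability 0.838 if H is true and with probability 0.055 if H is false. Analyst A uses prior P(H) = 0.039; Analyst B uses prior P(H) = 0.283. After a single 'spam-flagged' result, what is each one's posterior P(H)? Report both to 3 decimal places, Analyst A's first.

P('+'|H) = 0.838, P('+'|¬H) = 0.055.
Analyst A: numerator 0.838·0.039 = 0.032682; evidence = 0.032682+0.055·0.961 = 0.085537; posterior = 0.382.
Analyst B: numerator 0.838·0.283 = 0.23715; evidence = 0.23715+0.055·0.717 = 0.27659; posterior = 0.857.

Analyst A: 0.382; Analyst B: 0.857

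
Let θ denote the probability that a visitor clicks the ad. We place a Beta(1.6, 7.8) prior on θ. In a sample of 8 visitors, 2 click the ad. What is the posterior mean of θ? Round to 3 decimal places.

The binomial likelihood is conjugate to the Beta prior: with 2 successes and 6 failures, the posterior is Beta(1.6+2, 7.8+6) = Beta(3.6, 13.8).
Posterior mean = α/(α+β) = 3.6/17.4 = 0.207.

Posterior mean ≈ 0.207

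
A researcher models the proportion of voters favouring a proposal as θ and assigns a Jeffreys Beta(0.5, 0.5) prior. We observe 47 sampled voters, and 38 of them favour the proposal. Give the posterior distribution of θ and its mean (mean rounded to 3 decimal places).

The binomial likelihood is conjugate to the Beta prior: with 38 successes and 9 failures, the posterior is Beta(0.5+38, 0.5+9) = Beta(38.5, 9.5).
Posterior mean = α/(α+β) = 38.5/48 = 0.802.

Posterior: Beta(38.5, 9.5); mean ≈ 0.802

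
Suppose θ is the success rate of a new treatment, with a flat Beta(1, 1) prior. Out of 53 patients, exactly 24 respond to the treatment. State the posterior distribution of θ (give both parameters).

Observing 24 successes and 29 failures updates Beta(1, 1) by adding the success and failure counts to the two shape parameters: α = 1+24 = 25, β = 1+29 = 30.

Posterior: Beta(25, 30)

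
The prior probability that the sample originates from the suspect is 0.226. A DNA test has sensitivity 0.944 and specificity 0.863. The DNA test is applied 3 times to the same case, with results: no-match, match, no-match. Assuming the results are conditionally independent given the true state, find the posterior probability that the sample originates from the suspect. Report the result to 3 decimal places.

With H the event that the sample originates from the suspect, the joint likelihood of the observed sequence is P(data|H) = 0.056·0.944·0.056 = 0.0029604 and P(data|¬H) = 0.863·0.137·0.863 = 0.10203.
Bayes: P(H|data) = 0.226·0.0029604 / (0.226·0.0029604 + 0.774·0.10203) = 0.00066905/0.079643 = 0.0084.

Posterior P(H) ≈ 0.008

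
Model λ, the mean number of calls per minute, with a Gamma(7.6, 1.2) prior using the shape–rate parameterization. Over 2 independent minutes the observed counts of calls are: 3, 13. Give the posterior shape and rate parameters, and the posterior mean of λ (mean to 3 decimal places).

Posterior: Gamma(shape=23.6, rate=3.2); mean ≈ 7.375

The Poisson likelihood adds the total count to the shape and the number of exposure periods to the rate. Here ∑xᵢ = 16 and n = 2, so shape 7.6→23.6 and rate 1.2→3.2.
Posterior mean = shape/rate = 23.6/3.2 = 7.375.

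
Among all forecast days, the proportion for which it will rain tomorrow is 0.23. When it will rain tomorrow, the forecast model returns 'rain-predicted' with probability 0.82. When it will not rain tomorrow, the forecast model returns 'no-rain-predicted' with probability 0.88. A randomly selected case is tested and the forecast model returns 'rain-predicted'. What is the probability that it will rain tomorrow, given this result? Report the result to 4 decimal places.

Write H for 'it will rain tomorrow'. Prior odds H:¬H = 0.23/0.77 = 0.29870. For the 'rain-predicted' outcome, the likelihood ratio is 0.82/0.12 = 6.8333.
Posterior odds = 0.29870 × 6.8333 = 2.0411, so P(H|E) = 2.0411/(1+2.0411) = 0.6712.

P(H | E) ≈ 0.6712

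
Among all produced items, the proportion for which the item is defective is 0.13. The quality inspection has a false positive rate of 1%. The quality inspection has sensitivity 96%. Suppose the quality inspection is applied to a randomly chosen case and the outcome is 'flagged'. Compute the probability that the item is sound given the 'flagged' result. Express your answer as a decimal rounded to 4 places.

P(¬H | E) ≈ 0.0652

Write H for 'the item is defective'. Prior odds H:¬H = 0.13/0.87 = 0.14943. For the 'flagged' outcome, the likelihood ratio is 0.96/0.01 = 96.000.
Posterior odds = 0.14943 × 96.000 = 14.345, so P(H|E) = 14.345/(1+14.345) = 0.9348. Then P(¬H|E) = 1 − 0.9348 = 0.0652.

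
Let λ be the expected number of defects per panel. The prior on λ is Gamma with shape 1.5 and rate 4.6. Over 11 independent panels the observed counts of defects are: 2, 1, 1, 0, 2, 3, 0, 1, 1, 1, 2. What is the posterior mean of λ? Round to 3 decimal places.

Posterior mean ≈ 0.994

Total count ∑xᵢ = 14 over n = 11 panels.
Gamma is conjugate to the Poisson likelihood: posterior is Gamma(shape = 1.5+14 = 15.5, rate = 4.6+11 = 15.6).
Posterior mean = shape/rate = 15.5/15.6 = 0.994.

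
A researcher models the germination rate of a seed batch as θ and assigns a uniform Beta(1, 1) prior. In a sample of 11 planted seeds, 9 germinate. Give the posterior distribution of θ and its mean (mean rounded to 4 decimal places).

Posterior: Beta(10, 3); mean ≈ 0.7692

Observing 9 successes and 2 failures updates Beta(1, 1) by adding the success and failure counts to the two shape parameters: α = 1+9 = 10, β = 1+2 = 3.
Posterior mean = α/(α+β) = 10/13 = 0.7692.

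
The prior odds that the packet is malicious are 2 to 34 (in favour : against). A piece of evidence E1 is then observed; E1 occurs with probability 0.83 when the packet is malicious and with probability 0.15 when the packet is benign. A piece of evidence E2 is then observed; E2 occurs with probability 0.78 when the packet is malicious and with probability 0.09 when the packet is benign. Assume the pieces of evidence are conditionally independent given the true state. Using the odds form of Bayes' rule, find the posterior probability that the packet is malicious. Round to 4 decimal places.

Posterior probability ≈ 0.7383

Prior odds = 2/34 = 0.058824.
Likelihood ratio for E1 = 0.83/0.15 = 5.5333.
Likelihood ratio for E2 = 0.78/0.09 = 8.6667.
Posterior odds = prior odds × LR₁ × LR₂ = 2.8209.
Posterior probability = odds/(1+odds) = 2.8209/3.8209 = 0.7383.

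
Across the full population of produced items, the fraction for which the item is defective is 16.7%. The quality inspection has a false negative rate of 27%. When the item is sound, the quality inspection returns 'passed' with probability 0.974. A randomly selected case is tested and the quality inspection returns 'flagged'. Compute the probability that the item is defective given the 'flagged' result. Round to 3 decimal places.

Let H be the event that the item is defective. P(H) = 0.167, so P(¬H) = 0.833. With E the 'flagged' result, P(E|H) = 0.73 and P(E|¬H) = 0.026.
P(E) = 0.73·0.167 + 0.026·0.833 = 0.12191 + 0.021658 = 0.14357.
By Bayes' theorem, P(H|E) = 0.12191 / 0.14357 = 0.849.

P(H | E) ≈ 0.849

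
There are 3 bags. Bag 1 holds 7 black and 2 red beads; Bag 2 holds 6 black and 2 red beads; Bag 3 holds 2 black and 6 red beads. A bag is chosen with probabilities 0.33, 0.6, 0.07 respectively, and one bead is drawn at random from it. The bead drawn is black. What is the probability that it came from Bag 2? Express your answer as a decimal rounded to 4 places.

Posterior probability ≈ 0.6214

P(black|Bag 1) = 0.7778; P(black|Bag 2) = 0.75; P(black|Bag 3) = 0.25.
Prior × likelihood for each source: 0.33·0.7778=0.2567, 0.6·0.75=0.4500, 0.07·0.25=0.01750. Summing gives P(black) = 0.72417.
P(Bag 2 | black) = 0.4500 / 0.72417 = 0.6214.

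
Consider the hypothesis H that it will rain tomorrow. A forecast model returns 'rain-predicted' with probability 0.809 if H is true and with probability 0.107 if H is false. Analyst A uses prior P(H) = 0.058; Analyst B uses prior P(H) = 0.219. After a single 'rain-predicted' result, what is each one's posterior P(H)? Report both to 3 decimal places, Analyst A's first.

The likelihood ratio for a 'rain-predicted' result is 0.809/0.107 = 7.5607.
Analyst A: prior odds 0.058/0.942 = 0.061571; posterior odds 0.46552; posterior probability 0.318.
Analyst B: prior odds 0.219/0.781 = 0.28041; posterior odds 2.1201; posterior probability 0.679.

Analyst A: 0.318; Analyst B: 0.679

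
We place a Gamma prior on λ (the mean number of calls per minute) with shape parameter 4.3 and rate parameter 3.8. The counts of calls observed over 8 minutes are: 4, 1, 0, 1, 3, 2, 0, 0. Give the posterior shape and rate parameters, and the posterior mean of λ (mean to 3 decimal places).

Posterior: Gamma(shape=15.3, rate=11.8); mean ≈ 1.297

Total count ∑xᵢ = 11 over n = 8 minutes.
Gamma is conjugate to the Poisson likelihood: posterior is Gamma(shape = 4.3+11 = 15.3, rate = 3.8+8 = 11.8).
Posterior mean = shape/rate = 15.3/11.8 = 1.297.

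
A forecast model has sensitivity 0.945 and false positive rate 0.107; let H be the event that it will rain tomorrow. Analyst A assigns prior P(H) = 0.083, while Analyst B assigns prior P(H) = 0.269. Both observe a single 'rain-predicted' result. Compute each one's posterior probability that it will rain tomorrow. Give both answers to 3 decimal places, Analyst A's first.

P('+'|H) = 0.945, P('+'|¬H) = 0.107.
Analyst A: numerator 0.945·0.083 = 0.078435; evidence = 0.078435+0.107·0.917 = 0.17655; posterior = 0.444.
Analyst B: numerator 0.945·0.269 = 0.25421; evidence = 0.25421+0.107·0.731 = 0.33242; posterior = 0.765.

Analyst A: 0.444; Analyst B: 0.765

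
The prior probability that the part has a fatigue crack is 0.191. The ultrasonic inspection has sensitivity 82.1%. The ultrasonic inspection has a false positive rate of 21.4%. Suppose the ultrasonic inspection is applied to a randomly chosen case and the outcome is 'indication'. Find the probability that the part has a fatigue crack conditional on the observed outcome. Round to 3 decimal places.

P(H | E) ≈ 0.475

Let H be the event that the part has a fatigue crack. P(H) = 0.191, so P(¬H) = 0.809. With E the 'indication' result, P(E|H) = 0.821 and P(E|¬H) = 0.214.
P(E) = 0.821·0.191 + 0.214·0.809 = 0.15681 + 0.17313 = 0.32994.
By Bayes' theorem, P(H|E) = 0.15681 / 0.32994 = 0.475.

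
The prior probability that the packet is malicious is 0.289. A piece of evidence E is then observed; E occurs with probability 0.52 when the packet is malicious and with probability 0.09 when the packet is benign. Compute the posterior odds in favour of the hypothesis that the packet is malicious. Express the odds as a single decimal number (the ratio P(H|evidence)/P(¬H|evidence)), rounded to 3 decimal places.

Prior odds = 0.289/(1−0.289) = 0.40647.
Likelihood ratio for E = 0.52/0.09 = 5.7778.
Posterior odds = prior odds × LR = 2.3485.

Posterior odds ≈ 2.348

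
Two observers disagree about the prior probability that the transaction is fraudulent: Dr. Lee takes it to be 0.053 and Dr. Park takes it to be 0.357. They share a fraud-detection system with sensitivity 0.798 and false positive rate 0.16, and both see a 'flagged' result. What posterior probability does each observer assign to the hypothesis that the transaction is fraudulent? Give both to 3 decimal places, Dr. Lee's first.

Dr. Lee: 0.218; Dr. Park: 0.735

The likelihood ratio for a 'flagged' result is 0.798/0.16 = 4.9875.
Dr. Lee: prior odds 0.053/0.947 = 0.055966; posterior odds 0.27913; posterior probability 0.218.
Dr. Park: prior odds 0.357/0.643 = 0.55521; posterior odds 2.7691; posterior probability 0.735.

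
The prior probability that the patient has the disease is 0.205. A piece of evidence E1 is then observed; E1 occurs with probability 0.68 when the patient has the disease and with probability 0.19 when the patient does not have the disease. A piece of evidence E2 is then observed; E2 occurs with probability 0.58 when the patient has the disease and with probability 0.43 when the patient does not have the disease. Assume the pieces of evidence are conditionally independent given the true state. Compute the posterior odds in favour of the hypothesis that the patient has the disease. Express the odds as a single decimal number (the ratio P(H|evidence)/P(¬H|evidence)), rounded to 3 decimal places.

Posterior odds ≈ 1.245

Prior odds = 0.205/(1−0.205) = 0.25786. In log-odds, ln(0.25786) = -1.3553.
Add log likelihood ratios: ln(3.5789) + ln(1.3488) = 1.5743.
Posterior log-odds = 0.21898, so posterior odds = exp(0.21898) = 1.2448.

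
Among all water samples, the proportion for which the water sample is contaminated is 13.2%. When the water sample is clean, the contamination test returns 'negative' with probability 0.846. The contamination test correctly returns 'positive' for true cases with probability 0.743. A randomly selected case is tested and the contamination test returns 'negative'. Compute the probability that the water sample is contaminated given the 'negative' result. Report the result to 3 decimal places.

Let H be the event that the water sample is contaminated. P(H) = 0.132, so P(¬H) = 0.868. With E the 'negative' result, P(E|H) = 0.257 and P(E|¬H) = 0.846.
P(E) = 0.257·0.132 + 0.846·0.868 = 0.033924 + 0.73433 = 0.76825.
By Bayes' theorem, P(H|E) = 0.033924 / 0.76825 = 0.044.

P(H | E) ≈ 0.044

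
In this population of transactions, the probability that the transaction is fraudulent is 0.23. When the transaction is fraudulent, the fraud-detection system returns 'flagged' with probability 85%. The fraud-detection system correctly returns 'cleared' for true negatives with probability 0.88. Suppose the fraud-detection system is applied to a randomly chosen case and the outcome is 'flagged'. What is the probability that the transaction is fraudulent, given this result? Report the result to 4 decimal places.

P(H | E) ≈ 0.6791

Let H be the event that the transaction is fraudulent. P(H) = 0.23, so P(¬H) = 0.77. With E the 'flagged' result, P(E|H) = 0.85 and P(E|¬H) = 0.12.
P(E) = 0.85·0.23 + 0.12·0.77 = 0.19550 + 0.092400 = 0.28790.
By Bayes' theorem, P(H|E) = 0.19550 / 0.28790 = 0.6791.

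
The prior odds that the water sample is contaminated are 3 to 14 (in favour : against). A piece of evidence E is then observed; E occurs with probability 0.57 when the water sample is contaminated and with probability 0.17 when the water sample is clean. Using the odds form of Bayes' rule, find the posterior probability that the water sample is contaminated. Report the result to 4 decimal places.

Posterior probability ≈ 0.4181

Prior odds = 3/14 = 0.21429.
Likelihood ratio for E = 0.57/0.17 = 3.3529.
Posterior odds = prior odds × LR = 0.71849.
Posterior probability = odds/(1+odds) = 0.71849/1.7185 = 0.4181.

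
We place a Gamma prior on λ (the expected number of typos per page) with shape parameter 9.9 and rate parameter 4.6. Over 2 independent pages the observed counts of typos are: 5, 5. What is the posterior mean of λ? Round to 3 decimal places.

Total count ∑xᵢ = 10 over n = 2 pages.
Gamma is conjugate to the Poisson likelihood: posterior is Gamma(shape = 9.9+10 = 19.9, rate = 4.6+2 = 6.6).
E[λ | data] = 19.9/6.6 = 3.015.

Posterior mean ≈ 3.015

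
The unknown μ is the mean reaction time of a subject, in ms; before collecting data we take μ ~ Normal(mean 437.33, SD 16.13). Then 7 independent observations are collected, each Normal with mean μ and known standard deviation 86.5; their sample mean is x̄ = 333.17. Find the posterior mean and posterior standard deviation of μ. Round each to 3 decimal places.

Posterior mean ≈ 416.940; posterior SD ≈ 14.465

Prior precision 1/τ₀² = 1/16.13² = 0.00384354; data precision n/σ² = 7/86.5² = 0.00093555.
Posterior precision = 0.00384354 + 0.00093555 = 0.00477909, giving posterior SD = 1/√0.00477909 = 14.465.
Posterior mean = (0.00384354·437.33 + 0.00093555·333.17) / 0.00477909 = 416.940.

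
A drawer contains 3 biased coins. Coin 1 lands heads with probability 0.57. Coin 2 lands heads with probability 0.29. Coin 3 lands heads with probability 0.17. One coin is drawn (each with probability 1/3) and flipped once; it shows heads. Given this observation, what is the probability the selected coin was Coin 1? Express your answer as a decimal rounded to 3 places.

Posterior probability ≈ 0.553

Tabulate prior·likelihood by source: [1] prior 0.333333, lik 0.57, product 0.1900; [2] prior 0.333333, lik 0.29, product 0.09667; [3] prior 0.333333, lik 0.17, product 0.05667.
Normalizing constant = 0.34333; the posterior for Coin 1 is its product over the sum, 0.1900/0.34333 = 0.553.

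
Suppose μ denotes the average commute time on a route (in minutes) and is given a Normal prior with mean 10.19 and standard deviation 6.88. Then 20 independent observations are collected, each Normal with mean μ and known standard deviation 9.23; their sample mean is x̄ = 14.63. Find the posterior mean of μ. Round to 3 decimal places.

Posterior mean ≈ 14.263

Prior precision 1/τ₀² = 1/6.88² = 0.0211263; data precision n/σ² = 20/9.23² = 0.234761.
Posterior precision = 0.0211263 + 0.234761 = 0.255888.
Posterior mean = (0.0211263·10.19 + 0.234761·14.63) / 0.255888 = 14.263.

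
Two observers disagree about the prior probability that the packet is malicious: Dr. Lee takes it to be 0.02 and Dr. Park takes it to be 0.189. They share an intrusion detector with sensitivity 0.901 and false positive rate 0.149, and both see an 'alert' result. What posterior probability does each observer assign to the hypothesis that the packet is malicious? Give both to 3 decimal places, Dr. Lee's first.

Dr. Lee: 0.110; Dr. Park: 0.585

The likelihood ratio for an 'alert' result is 0.901/0.149 = 6.0470.
Dr. Lee: prior odds 0.02/0.98 = 0.020408; posterior odds 0.12341; posterior probability 0.110.
Dr. Park: prior odds 0.189/0.811 = 0.23305; posterior odds 1.4092; posterior probability 0.585.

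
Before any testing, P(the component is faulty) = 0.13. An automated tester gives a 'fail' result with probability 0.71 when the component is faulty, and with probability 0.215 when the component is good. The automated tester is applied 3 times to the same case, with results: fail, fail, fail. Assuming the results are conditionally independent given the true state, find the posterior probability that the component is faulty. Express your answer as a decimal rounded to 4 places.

Posterior P(H) ≈ 0.8433

Let H be the event that the component is faulty; start with P(H) = 0.13. P('fail'|H) = 0.71, P('fail'|¬H) = 0.215.
Update on result 1 ('fail'): P(H) ← 0.71·0.1300 / (0.71·0.1300 + 0.215·0.8700) = 0.092300/0.27935 = 0.3304.
Update on result 2 ('fail'): P(H) ← 0.71·0.3304 / (0.71·0.3304 + 0.215·0.6696) = 0.23459/0.37855 = 0.6197.
Update on result 3 ('fail'): P(H) ← 0.71·0.6197 / (0.71·0.6197 + 0.215·0.3803) = 0.43999/0.52175 = 0.8433.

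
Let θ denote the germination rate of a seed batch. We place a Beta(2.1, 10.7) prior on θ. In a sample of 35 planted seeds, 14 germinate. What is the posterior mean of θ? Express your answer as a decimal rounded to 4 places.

Posterior mean ≈ 0.3368

The binomial likelihood is conjugate to the Beta prior: with 14 successes and 21 failures, the posterior is Beta(2.1+14, 10.7+21) = Beta(16.1, 31.7).
Posterior mean = α/(α+β) = 16.1/47.8 = 0.3368.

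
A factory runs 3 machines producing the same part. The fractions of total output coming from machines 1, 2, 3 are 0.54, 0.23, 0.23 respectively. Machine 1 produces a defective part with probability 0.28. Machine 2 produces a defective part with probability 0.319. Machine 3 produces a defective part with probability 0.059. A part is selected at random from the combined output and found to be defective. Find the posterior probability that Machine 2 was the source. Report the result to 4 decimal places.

P(defective|M1) = 0.28; P(defective|M2) = 0.319; P(defective|M3) = 0.059.
Prior × likelihood for each source: 0.54·0.28=0.1512, 0.23·0.319=0.07337, 0.23·0.059=0.01357. Summing gives P(defective) = 0.23814.
P(Machine 2 | defective) = 0.07337 / 0.23814 = 0.3081.

Posterior probability ≈ 0.3081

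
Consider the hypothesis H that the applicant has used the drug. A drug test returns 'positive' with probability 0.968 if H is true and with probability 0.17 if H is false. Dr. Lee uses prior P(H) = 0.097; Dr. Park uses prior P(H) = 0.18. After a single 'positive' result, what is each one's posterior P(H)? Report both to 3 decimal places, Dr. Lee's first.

P('+'|H) = 0.968, P('+'|¬H) = 0.17.
Dr. Lee: numerator 0.968·0.097 = 0.093896; evidence = 0.093896+0.17·0.903 = 0.24741; posterior = 0.380.
Dr. Park: numerator 0.968·0.18 = 0.17424; evidence = 0.17424+0.17·0.82 = 0.31364; posterior = 0.556.

Dr. Lee: 0.380; Dr. Park: 0.556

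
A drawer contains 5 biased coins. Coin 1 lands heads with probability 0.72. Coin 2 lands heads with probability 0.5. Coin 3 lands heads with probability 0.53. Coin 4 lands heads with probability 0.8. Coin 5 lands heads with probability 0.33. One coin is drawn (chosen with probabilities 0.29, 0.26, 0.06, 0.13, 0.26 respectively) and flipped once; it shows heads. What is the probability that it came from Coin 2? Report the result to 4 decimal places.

Tabulate prior·likelihood by source: [1] prior 0.29, lik 0.72, product 0.2088; [2] prior 0.26, lik 0.5, product 0.1300; [3] prior 0.06, lik 0.53, product 0.03180; [4] prior 0.13, lik 0.8, product 0.1040; [5] prior 0.26, lik 0.33, product 0.08580.
Normalizing constant = 0.56040; the posterior for Coin 2 is its product over the sum, 0.1300/0.56040 = 0.2320.

Posterior probability ≈ 0.2320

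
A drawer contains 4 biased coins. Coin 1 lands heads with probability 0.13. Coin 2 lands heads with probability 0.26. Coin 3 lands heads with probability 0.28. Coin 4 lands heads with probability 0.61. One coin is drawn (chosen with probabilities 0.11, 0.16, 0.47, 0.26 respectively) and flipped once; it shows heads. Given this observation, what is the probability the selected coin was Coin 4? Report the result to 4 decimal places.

Posterior probability ≈ 0.4582

Tabulate prior·likelihood by source: [1] prior 0.11, lik 0.13, product 0.01430; [2] prior 0.16, lik 0.26, product 0.04160; [3] prior 0.47, lik 0.28, product 0.1316; [4] prior 0.26, lik 0.61, product 0.1586.
Normalizing constant = 0.34610; the posterior for Coin 4 is its product over the sum, 0.1586/0.34610 = 0.4582.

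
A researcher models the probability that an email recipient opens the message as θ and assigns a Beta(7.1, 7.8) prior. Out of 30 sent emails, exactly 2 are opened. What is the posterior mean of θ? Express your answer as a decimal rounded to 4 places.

Posterior mean ≈ 0.2027

The binomial likelihood is conjugate to the Beta prior: with 2 successes and 28 failures, the posterior is Beta(7.1+2, 7.8+28) = Beta(9.1, 35.8).
E[θ | data] = 9.1/(9.1+35.8) = 0.2027.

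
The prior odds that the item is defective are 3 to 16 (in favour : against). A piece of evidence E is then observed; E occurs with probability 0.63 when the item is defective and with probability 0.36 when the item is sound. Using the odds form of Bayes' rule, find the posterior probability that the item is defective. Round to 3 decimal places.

Prior odds = 3/16 = 0.18750.
Likelihood ratio for E = 0.63/0.36 = 1.7500.
Posterior odds = prior odds × LR = 0.32812.
Posterior probability = odds/(1+odds) = 0.32812/1.3281 = 0.247.

Posterior probability ≈ 0.247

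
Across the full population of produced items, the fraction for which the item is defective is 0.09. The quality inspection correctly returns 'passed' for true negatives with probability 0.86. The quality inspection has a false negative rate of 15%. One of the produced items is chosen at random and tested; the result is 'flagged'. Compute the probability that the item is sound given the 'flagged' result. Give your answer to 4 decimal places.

Let H be the event that the item is defective. P(H) = 0.09, so P(¬H) = 0.91. With E the 'flagged' result, P(E|H) = 0.85 and P(E|¬H) = 0.14.
P(E) = 0.85·0.09 + 0.14·0.91 = 0.076500 + 0.12740 = 0.20390.
By Bayes' theorem, P(H|E) = 0.076500 / 0.20390 = 0.3752. Hence P(¬H|E) = 1 − 0.3752 = 0.6248.

P(¬H | E) ≈ 0.6248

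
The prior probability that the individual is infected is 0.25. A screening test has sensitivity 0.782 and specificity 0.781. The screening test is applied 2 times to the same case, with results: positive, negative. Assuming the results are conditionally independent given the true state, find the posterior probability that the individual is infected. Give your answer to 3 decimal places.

With H the event that the individual is infected, the joint likelihood of the observed sequence is P(data|H) = 0.782·0.218 = 0.17048 and P(data|¬H) = 0.219·0.781 = 0.17104.
Bayes: P(H|data) = 0.25·0.17048 / (0.25·0.17048 + 0.75·0.17104) = 0.042619/0.17090 = 0.2494.

Posterior P(H) ≈ 0.249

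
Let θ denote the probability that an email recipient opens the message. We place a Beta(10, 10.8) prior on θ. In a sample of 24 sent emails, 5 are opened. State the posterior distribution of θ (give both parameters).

The binomial likelihood is conjugate to the Beta prior: with 5 successes and 19 failures, the posterior is Beta(10+5, 10.8+19) = Beta(15, 29.8).

Posterior: Beta(15, 29.8)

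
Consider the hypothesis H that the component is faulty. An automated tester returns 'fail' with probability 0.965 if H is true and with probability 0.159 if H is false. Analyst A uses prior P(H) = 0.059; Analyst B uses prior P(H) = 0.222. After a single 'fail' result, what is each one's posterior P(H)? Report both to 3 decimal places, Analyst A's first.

Analyst A: 0.276; Analyst B: 0.634

P('+'|H) = 0.965, P('+'|¬H) = 0.159.
Analyst A: numerator 0.965·0.059 = 0.056935; evidence = 0.056935+0.159·0.941 = 0.20655; posterior = 0.276.
Analyst B: numerator 0.965·0.222 = 0.21423; evidence = 0.21423+0.159·0.778 = 0.33793; posterior = 0.634.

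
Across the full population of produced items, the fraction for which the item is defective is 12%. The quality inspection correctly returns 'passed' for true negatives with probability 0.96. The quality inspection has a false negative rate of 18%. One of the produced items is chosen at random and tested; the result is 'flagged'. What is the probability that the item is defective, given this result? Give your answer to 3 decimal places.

Write H for 'the item is defective'. Prior odds H:¬H = 0.12/0.88 = 0.13636. For the 'flagged' outcome, the likelihood ratio is 0.82/0.04 = 20.500.
Posterior odds = 0.13636 × 20.500 = 2.7955, so P(H|E) = 2.7955/(1+2.7955) = 0.737.

P(H | E) ≈ 0.737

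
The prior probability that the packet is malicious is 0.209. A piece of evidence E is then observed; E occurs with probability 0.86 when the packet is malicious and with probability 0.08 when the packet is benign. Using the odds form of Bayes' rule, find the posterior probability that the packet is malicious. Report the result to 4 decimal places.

Prior odds = 0.209/(1−0.209) = 0.26422.
Likelihood ratio for E = 0.86/0.08 = 10.750.
Posterior odds = prior odds × LR = 2.8404.
Posterior probability = odds/(1+odds) = 2.8404/3.8404 = 0.7396.

Posterior probability ≈ 0.7396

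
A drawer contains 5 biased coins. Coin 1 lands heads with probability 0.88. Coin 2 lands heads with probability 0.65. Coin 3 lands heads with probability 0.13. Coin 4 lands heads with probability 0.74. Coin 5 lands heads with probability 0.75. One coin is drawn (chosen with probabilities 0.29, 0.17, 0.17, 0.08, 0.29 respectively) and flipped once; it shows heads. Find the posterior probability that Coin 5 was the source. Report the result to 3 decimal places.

P(heads|C1) = 0.88; P(heads|C2) = 0.65; P(heads|C3) = 0.13; P(heads|C4) = 0.74; P(heads|C5) = 0.75.
Prior × likelihood for each source: 0.29·0.88=0.2552, 0.17·0.65=0.1105, 0.17·0.13=0.02210, 0.08·0.74=0.05920, 0.29·0.75=0.2175. Summing gives P(heads) = 0.66450.
P(Coin 5 | heads) = 0.2175 / 0.66450 = 0.327.

Posterior probability ≈ 0.327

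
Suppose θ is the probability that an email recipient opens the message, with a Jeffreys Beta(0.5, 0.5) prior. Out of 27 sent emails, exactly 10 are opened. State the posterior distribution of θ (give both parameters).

Observing 10 successes and 17 failures updates Beta(0.5, 0.5) by adding the success and failure counts to the two shape parameters: α = 0.5+10 = 10.5, β = 0.5+17 = 17.5.

Posterior: Beta(10.5, 17.5)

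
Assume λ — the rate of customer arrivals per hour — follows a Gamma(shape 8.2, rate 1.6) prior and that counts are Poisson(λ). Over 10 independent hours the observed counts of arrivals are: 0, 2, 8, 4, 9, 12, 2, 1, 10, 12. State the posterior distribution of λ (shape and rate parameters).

Posterior: Gamma(shape=68.2, rate=11.6)

The Poisson likelihood adds the total count to the shape and the number of exposure periods to the rate. Here ∑xᵢ = 60 and n = 10, so shape 8.2→68.2 and rate 1.6→11.6.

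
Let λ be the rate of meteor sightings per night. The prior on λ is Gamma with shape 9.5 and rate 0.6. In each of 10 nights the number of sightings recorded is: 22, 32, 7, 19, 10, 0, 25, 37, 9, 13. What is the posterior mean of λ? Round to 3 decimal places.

The Poisson likelihood adds the total count to the shape and the number of exposure periods to the rate. Here ∑xᵢ = 174 and n = 10, so shape 9.5→183.5 and rate 0.6→10.6.
E[λ | data] = 183.5/10.6 = 17.311.

Posterior mean ≈ 17.311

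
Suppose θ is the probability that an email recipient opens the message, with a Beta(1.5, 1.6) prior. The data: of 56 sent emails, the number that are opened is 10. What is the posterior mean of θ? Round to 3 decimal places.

Observing 10 successes and 46 failures updates Beta(1.5, 1.6) by adding the success and failure counts to the two shape parameters: α = 1.5+10 = 11.5, β = 1.6+46 = 47.6.
E[θ | data] = 11.5/(11.5+47.6) = 0.195.

Posterior mean ≈ 0.195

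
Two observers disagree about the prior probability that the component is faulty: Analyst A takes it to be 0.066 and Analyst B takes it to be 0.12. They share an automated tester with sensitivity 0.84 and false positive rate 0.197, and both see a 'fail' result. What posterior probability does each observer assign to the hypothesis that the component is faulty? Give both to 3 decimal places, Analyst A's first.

The likelihood ratio for a 'fail' result is 0.84/0.197 = 4.2640.
Analyst A: prior odds 0.066/0.934 = 0.070664; posterior odds 0.30131; posterior probability 0.232.
Analyst B: prior odds 0.12/0.88 = 0.13636; posterior odds 0.58145; posterior probability 0.368.

Analyst A: 0.232; Analyst B: 0.368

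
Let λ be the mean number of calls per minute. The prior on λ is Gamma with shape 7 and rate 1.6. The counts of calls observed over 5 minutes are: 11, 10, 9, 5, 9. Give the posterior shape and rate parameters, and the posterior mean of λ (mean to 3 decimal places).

Total count ∑xᵢ = 44 over n = 5 minutes.
Gamma is conjugate to the Poisson likelihood: posterior is Gamma(shape = 7+44 = 51, rate = 1.6+5 = 6.6).
E[λ | data] = 51/6.6 = 7.727.

Posterior: Gamma(shape=51, rate=6.6); mean ≈ 7.727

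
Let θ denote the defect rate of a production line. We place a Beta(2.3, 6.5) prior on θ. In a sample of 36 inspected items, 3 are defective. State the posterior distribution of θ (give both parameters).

Posterior: Beta(5.3, 39.5)

The binomial likelihood is conjugate to the Beta prior: with 3 successes and 33 failures, the posterior is Beta(2.3+3, 6.5+33) = Beta(5.3, 39.5).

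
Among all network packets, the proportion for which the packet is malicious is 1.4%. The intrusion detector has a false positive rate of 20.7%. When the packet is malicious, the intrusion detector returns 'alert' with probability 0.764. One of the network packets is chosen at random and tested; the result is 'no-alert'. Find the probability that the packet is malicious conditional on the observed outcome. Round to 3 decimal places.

P(H | E) ≈ 0.004

Write H for 'the packet is malicious'. Prior odds H:¬H = 0.014/0.986 = 0.014199. For the 'no-alert' outcome, the likelihood ratio is 0.236/0.793 = 0.29760.
Posterior odds = 0.014199 × 0.29760 = 0.0042256, so P(H|E) = 0.0042256/(1+0.0042256) = 0.004.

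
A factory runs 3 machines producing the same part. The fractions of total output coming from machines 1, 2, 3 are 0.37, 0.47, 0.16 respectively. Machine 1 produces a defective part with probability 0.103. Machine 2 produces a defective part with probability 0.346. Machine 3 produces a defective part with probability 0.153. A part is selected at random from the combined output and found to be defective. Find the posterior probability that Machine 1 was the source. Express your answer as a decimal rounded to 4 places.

Tabulate prior·likelihood by source: [1] prior 0.37, lik 0.103, product 0.03811; [2] prior 0.47, lik 0.346, product 0.1626; [3] prior 0.16, lik 0.153, product 0.02448.
Normalizing constant = 0.22521; the posterior for Machine 1 is its product over the sum, 0.03811/0.22521 = 0.1692.

Posterior probability ≈ 0.1692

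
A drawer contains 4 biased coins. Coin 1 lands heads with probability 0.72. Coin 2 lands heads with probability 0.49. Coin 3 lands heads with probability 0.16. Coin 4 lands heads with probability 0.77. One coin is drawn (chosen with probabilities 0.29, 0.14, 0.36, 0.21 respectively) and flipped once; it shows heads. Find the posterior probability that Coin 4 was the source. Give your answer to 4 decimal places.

Posterior probability ≈ 0.3255

P(heads|C1) = 0.72; P(heads|C2) = 0.49; P(heads|C3) = 0.16; P(heads|C4) = 0.77.
Prior × likelihood for each source: 0.29·0.72=0.2088, 0.14·0.49=0.06860, 0.36·0.16=0.05760, 0.21·0.77=0.1617. Summing gives P(heads) = 0.49670.
P(Coin 4 | heads) = 0.1617 / 0.49670 = 0.3255.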